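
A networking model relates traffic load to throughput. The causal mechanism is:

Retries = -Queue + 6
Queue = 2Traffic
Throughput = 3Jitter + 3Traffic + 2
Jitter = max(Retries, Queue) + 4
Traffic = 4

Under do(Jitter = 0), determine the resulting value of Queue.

8

The intervention breaks the incoming arrows to Jitter: Jitter = max(Retries, Queue) + 4 no longer applies, and Jitter = 0.
Since Queue is not a descendant of the intervened variable, it is unaffected.
Queue = 2Traffic  [with Traffic=4]  = 8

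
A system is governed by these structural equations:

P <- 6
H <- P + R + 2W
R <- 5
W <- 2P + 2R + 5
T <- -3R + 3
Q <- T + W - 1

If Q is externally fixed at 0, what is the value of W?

do(Q=0) replaces the equation Q <- T + W - 1 with the constant Q = 0.
W is not downstream of the intervention, so its value is determined by the original equations.
W = 2P + 2R + 5  [with P=6, R=5]  = 27

27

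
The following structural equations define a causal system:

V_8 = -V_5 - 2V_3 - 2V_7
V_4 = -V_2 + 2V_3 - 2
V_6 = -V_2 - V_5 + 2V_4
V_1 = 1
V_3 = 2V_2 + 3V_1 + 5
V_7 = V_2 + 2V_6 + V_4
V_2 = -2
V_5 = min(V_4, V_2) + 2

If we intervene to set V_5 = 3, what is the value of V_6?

The intervention breaks the incoming arrows to V_5: V_5 = min(V_4, V_2) + 2 no longer applies, and V_5 = 3.
V_3 = 2V_2 + 3V_1 + 5  [with V_2=-2, V_1=1]  = 4
V_4 = -V_2 + 2V_3 - 2  [with V_2=-2, V_3=4]  = 8
V_6 = -V_2 - V_5 + 2V_4  [with V_2=-2, V_5=3, V_4=8]  = 15

15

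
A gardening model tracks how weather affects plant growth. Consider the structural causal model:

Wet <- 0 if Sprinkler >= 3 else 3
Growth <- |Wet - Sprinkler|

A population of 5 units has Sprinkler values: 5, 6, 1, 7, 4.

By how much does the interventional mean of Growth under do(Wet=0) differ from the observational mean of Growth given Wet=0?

The intervention sets Wet=0 in all 5 units regardless of Sprinkler. Recomputing Growth per unit gives 5, 6, 1, 7, 4; average 4.6.
E[Growth|Wet=0] averages over only the 4 units with Wet=0 (Sprinkler = 5, 6, 7, 4): Growth = 5, 6, 7, 4, mean 5.5.
Difference = 4.6 − 5.5 = -0.9.

-0.9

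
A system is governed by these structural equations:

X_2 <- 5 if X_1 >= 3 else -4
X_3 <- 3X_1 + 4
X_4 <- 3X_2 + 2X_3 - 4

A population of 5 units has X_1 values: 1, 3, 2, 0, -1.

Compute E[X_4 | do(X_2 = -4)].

Every unit gets X_2=-4 under the intervention. X_4 values become -2, 10, 4, -8, -14; E[X_4|do(X_2=-4)] = -2.

-2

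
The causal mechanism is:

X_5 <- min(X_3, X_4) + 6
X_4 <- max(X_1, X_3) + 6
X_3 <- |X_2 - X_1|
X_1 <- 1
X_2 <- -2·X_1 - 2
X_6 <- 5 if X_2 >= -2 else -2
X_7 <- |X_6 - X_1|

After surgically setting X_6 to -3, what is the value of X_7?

4

Intervening sets X_6 = -3 and removes its equation (X_6 <- 5 if X_2 >= -2 else -2).
X_7 = |X_6 - X_1|  [with X_6=-3, X_1=1]  = 4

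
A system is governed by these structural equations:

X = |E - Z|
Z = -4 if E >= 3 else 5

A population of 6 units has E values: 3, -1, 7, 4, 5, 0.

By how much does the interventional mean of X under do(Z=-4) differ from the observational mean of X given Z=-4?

Under do(Z=-4), Z's equation is replaced by Z=-4 for every unit. Per-unit X: 7, 3, 11, 8, 9, 4. Mean = 7.
E[X|Z=-4] averages over only the 4 units with Z=-4 (E = 3, 7, 4, 5): X = 7, 11, 8, 9, mean 8.75.
Difference = 7 − 8.75 = -1.75.

-1.75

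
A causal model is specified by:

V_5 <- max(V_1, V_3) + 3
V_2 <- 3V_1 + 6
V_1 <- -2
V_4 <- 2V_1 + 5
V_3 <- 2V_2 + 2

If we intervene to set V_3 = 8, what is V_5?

11

do(V_3=8) replaces the equation V_3 <- 2V_2 + 2 with the constant V_3 = 8.
V_5 = max(V_1, V_3) + 3  [with V_1=-2, V_3=8]  = 11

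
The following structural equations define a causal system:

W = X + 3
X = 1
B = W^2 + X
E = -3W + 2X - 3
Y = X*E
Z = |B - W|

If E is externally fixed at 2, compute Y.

2

Intervening sets E = 2 and removes its equation (E = -3W + 2X - 3).
Y = X*E  [with X=1, E=2]  = 2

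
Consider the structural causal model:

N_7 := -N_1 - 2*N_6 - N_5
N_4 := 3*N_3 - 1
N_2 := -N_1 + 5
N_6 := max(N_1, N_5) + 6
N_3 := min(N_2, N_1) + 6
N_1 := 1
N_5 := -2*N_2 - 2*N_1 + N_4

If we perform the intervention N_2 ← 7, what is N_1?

1

Under do(N_2=7), the mechanism N_2 := -N_1 + 5 is discarded; N_2 is fixed at 7.
N_1 is not downstream of the intervention, so its value is determined by the original equations.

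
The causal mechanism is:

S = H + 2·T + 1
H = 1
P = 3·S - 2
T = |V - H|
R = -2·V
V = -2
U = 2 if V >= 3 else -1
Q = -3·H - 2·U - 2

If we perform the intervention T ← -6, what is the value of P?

The intervention breaks the incoming arrows to T: T = |V - H| no longer applies, and T = -6.
S = H + 2·T + 1  [with H=1, T=-6]  = -10
P = 3·S - 2  [with S=-10]  = -32

-32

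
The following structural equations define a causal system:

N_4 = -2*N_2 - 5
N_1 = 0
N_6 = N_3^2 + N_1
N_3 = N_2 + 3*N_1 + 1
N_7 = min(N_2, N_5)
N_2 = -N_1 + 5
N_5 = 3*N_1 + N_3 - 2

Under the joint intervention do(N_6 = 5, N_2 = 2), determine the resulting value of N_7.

1

Setting N_6 = 5, N_2 = 2 by intervention discards those variables' equations.
N_3 = N_2 + 3*N_1 + 1  [with N_2=2, N_1=0]  = 3
N_5 = 3*N_1 + N_3 - 2  [with N_1=0, N_3=3]  = 1
N_7 = min(N_2, N_5)  [with N_2=2, N_5=1]  = 1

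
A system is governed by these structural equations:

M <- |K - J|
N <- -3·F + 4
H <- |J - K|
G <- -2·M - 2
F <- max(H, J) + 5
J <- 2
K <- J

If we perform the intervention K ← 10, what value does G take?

-18

Under do(K=10), the mechanism K <- J is discarded; K is fixed at 10.
M = |K - J|  [with K=10, J=2]  = 8
G = -2·M - 2  [with M=8]  = -18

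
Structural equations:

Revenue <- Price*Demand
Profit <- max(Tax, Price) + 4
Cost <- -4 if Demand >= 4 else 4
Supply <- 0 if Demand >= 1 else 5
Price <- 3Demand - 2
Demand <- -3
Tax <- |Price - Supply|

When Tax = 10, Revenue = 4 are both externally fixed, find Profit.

14

Setting Tax = 10, Revenue = 4 by intervention discards those variables' equations.
Price = 3Demand - 2  [with Demand=-3]  = -11
Profit = max(Tax, Price) + 4  [with Tax=10, Price=-11]  = 14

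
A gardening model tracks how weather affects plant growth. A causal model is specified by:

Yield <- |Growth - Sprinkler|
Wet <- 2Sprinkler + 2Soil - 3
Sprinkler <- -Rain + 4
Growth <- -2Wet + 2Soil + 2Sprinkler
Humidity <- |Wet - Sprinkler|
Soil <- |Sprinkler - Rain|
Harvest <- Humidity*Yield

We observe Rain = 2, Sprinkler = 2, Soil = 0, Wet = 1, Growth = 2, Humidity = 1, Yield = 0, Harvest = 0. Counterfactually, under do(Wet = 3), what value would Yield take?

The intervention breaks the incoming arrows to Wet: Wet <- 2Sprinkler + 2Soil - 3 no longer applies, and Wet = 3.
Sprinkler = -Rain + 4  [with Rain=2]  = 2
Soil = |Sprinkler - Rain|  [with Sprinkler=2, Rain=2]  = 0
Growth = -2Wet + 2Soil + 2Sprinkler  [with Wet=3, Soil=0, Sprinkler=2]  = -2
Yield = |Growth - Sprinkler|  [with Growth=-2, Sprinkler=2]  = 4

4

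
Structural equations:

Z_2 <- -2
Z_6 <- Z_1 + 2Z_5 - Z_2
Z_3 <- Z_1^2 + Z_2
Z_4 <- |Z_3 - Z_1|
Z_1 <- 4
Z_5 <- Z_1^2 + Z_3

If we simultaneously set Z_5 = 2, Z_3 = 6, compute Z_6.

10

The joint intervention fixes Z_5 = 2, Z_3 = 6, removing each variable's own equation.
Z_6 = Z_1 + 2Z_5 - Z_2  [with Z_1=4, Z_5=2, Z_2=-2]  = 10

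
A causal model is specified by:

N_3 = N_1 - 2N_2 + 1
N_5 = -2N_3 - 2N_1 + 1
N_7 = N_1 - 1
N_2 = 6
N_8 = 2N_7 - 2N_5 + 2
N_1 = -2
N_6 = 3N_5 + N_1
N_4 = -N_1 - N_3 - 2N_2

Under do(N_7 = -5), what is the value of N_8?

do(N_7=-5) replaces the equation N_7 = N_1 - 1 with the constant N_7 = -5.
N_3 = N_1 - 2N_2 + 1  [with N_1=-2, N_2=6]  = -13
N_5 = -2N_3 - 2N_1 + 1  [with N_3=-13, N_1=-2]  = 31
N_8 = 2N_7 - 2N_5 + 2  [with N_7=-5, N_5=31]  = -70

-70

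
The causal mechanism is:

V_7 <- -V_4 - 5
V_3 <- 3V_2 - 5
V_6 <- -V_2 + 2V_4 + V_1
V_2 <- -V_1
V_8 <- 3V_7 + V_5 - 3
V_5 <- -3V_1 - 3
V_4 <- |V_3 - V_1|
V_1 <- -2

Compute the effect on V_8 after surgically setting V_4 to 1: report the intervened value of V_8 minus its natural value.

do(V_4=1) replaces the equation V_4 <- |V_3 - V_1| with the constant V_4 = 1.
V_5 = -3V_1 - 3  [with V_1=-2]  = 3
V_7 = -V_4 - 5  [with V_4=1]  = -6
V_8 = 3V_7 + V_5 - 3  [with V_7=-6, V_5=3]  = -18
Without intervention: V_2 = -V_1  [with V_1=-2]  = 2; V_3 = 3V_2 - 5  [with V_2=2]  = 1; V_4 = |V_3 - V_1|  [with V_3=1, V_1=-2]  = 3; V_5 = -3V_1 - 3  [with V_1=-2]  = 3; V_7 = -V_4 - 5  [with V_4=3]  = -8; V_8 = 3V_7 + V_5 - 3  [with V_7=-8, V_5=3]  = -24.
Change = -18 − (-24) = 6.

6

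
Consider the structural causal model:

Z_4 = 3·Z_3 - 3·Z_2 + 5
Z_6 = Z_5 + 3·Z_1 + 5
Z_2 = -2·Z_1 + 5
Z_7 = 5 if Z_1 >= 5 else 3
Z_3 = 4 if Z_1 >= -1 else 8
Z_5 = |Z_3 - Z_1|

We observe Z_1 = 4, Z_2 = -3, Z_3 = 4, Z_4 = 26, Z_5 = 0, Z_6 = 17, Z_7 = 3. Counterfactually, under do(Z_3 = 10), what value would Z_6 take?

The intervention breaks the incoming arrows to Z_3: Z_3 = 4 if Z_1 >= -1 else 8 no longer applies, and Z_3 = 10.
Z_5 = |Z_3 - Z_1|  [with Z_3=10, Z_1=4]  = 6
Z_6 = Z_5 + 3·Z_1 + 5  [with Z_5=6, Z_1=4]  = 23

23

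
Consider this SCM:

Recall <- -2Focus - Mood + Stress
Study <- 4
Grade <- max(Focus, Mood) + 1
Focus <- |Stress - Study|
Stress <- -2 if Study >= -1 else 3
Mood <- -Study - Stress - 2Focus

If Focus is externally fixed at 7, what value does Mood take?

-16

The intervention breaks the incoming arrows to Focus: Focus <- |Stress - Study| no longer applies, and Focus = 7.
Stress = -2 if Study >= -1 else 3  [with Study=4]  = -2
Mood = -Study - Stress - 2Focus  [with Study=4, Stress=-2, Focus=7]  = -16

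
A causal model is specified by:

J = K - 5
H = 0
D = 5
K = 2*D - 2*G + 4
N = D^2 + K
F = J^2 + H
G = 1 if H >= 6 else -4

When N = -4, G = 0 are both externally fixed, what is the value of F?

81

Setting N = -4, G = 0 by intervention discards those variables' equations.
K = 2*D - 2*G + 4  [with D=5, G=0]  = 14
J = K - 5  [with K=14]  = 9
F = J^2 + H  [with J=9, H=0]  = 81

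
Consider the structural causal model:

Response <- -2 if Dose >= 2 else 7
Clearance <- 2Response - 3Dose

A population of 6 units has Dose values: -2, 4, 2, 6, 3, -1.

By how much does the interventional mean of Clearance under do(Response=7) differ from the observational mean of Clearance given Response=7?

-10.5

Under do(Response=7), Response's equation is replaced by Response=7 for every unit. Per-unit Clearance: 20, 2, 8, -4, 5, 17. Mean = 8.
E[Clearance|Response=7] averages over only the 2 units with Response=7 (Dose = -2, -1): Clearance = 20, 17, mean 18.5.
Difference = 8 − 18.5 = -10.5.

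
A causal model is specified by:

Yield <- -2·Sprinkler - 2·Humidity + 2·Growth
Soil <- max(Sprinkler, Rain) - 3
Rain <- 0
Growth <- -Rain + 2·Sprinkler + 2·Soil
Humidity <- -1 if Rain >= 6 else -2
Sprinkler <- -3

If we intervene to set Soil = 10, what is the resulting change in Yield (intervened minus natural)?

52

The intervention breaks the incoming arrows to Soil: Soil <- max(Sprinkler, Rain) - 3 no longer applies, and Soil = 10.
Growth = -Rain + 2·Sprinkler + 2·Soil  [with Rain=0, Sprinkler=-3, Soil=10]  = 14
Humidity = -1 if Rain >= 6 else -2  [with Rain=0]  = -2
Yield = -2·Sprinkler - 2·Humidity + 2·Growth  [with Sprinkler=-3, Humidity=-2, Growth=14]  = 38
Without intervention: Soil = max(Sprinkler, Rain) - 3  [with Sprinkler=-3, Rain=0]  = -3; Growth = -Rain + 2·Sprinkler + 2·Soil  [with Rain=0, Sprinkler=-3, Soil=-3]  = -12; Humidity = -1 if Rain >= 6 else -2  [with Rain=0]  = -2; Yield = -2·Sprinkler - 2·Humidity + 2·Growth  [with Sprinkler=-3, Humidity=-2, Growth=-12]  = -14.
Change = 38 − (-14) = 52.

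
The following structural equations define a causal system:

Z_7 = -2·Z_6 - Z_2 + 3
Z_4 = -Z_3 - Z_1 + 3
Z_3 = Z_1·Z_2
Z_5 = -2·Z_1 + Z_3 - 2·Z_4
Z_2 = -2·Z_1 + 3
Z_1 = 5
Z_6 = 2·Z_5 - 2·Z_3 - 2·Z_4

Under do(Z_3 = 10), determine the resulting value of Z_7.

-94

The intervention breaks the incoming arrows to Z_3: Z_3 = Z_1·Z_2 no longer applies, and Z_3 = 10.
Z_2 = -2·Z_1 + 3  [with Z_1=5]  = -7
Z_4 = -Z_3 - Z_1 + 3  [with Z_3=10, Z_1=5]  = -12
Z_5 = -2·Z_1 + Z_3 - 2·Z_4  [with Z_1=5, Z_3=10, Z_4=-12]  = 24
Z_6 = 2·Z_5 - 2·Z_3 - 2·Z_4  [with Z_5=24, Z_3=10, Z_4=-12]  = 52
Z_7 = -2·Z_6 - Z_2 + 3  [with Z_6=52, Z_2=-7]  = -94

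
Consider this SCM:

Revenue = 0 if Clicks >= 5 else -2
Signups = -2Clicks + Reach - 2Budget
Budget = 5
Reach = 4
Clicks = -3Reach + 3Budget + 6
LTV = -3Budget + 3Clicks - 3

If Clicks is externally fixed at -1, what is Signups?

The intervention breaks the incoming arrows to Clicks: Clicks = -3Reach + 3Budget + 6 no longer applies, and Clicks = -1.
Signups = -2Clicks + Reach - 2Budget  [with Clicks=-1, Reach=4, Budget=5]  = -4

-4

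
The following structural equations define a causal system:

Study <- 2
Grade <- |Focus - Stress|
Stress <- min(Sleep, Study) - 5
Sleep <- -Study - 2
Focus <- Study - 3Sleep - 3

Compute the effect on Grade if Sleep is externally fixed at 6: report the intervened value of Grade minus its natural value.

-4

do(Sleep=6) replaces the equation Sleep <- -Study - 2 with the constant Sleep = 6.
Stress = min(Sleep, Study) - 5  [with Sleep=6, Study=2]  = -3
Focus = Study - 3Sleep - 3  [with Study=2, Sleep=6]  = -19
Grade = |Focus - Stress|  [with Focus=-19, Stress=-3]  = 16
Without intervention: Sleep = -Study - 2  [with Study=2]  = -4; Stress = min(Sleep, Study) - 5  [with Sleep=-4, Study=2]  = -9; Focus = Study - 3Sleep - 3  [with Study=2, Sleep=-4]  = 11; Grade = |Focus - Stress|  [with Focus=11, Stress=-9]  = 20.
Change = 16 − 20 = -4.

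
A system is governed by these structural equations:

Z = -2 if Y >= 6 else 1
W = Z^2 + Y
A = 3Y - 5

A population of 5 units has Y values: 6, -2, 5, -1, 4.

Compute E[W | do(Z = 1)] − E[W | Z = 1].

0.9

Under do(Z=1), Z's equation is replaced by Z=1 for every unit. Per-unit W: 7, -1, 6, 0, 5. Mean = 3.4.
E[W|Z=1] averages over only the 4 units with Z=1 (Y = -2, 5, -1, 4): W = -1, 6, 0, 5, mean 2.5.
Difference = 3.4 − 2.5 = 0.9.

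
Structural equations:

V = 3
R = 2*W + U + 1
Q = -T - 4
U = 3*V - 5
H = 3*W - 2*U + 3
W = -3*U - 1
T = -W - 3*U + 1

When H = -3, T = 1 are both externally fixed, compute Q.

Setting H = -3, T = 1 by intervention discards those variables' equations.
Q = -T - 4  [with T=1]  = -5

-5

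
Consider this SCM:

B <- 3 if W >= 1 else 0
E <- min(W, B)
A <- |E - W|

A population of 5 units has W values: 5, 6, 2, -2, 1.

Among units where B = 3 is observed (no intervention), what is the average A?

1.25

Observing B=3 restricts to units where B's equation naturally yields 3: W ∈ {5, 6, 2, 1}. In that subpopulation A = 2, 3, 0, 0, mean 1.25.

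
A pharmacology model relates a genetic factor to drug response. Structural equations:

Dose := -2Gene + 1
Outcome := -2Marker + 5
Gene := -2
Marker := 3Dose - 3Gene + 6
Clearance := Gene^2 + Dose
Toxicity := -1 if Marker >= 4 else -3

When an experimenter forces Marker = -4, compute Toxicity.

-3

The intervention breaks the incoming arrows to Marker: Marker := 3Dose - 3Gene + 6 no longer applies, and Marker = -4.
Toxicity = -1 if Marker >= 4 else -3  [with Marker=-4]  = -3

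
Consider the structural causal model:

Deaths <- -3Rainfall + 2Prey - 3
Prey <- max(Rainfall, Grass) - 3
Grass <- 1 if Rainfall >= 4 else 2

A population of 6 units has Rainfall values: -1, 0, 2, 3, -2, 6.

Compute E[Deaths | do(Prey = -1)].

Under do(Prey=-1), Prey's equation is replaced by Prey=-1 for every unit. Per-unit Deaths: -2, -5, -11, -14, 1, -23. Mean = -9.

-9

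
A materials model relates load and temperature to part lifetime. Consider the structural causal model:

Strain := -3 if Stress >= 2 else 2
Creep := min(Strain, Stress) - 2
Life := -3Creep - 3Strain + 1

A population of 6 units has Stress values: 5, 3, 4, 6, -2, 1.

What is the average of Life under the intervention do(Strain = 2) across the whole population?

-2.5

Under do(Strain=2), Strain's equation is replaced by Strain=2 for every unit. Per-unit Life: -5, -5, -5, -5, 7, -2. Mean = -2.5.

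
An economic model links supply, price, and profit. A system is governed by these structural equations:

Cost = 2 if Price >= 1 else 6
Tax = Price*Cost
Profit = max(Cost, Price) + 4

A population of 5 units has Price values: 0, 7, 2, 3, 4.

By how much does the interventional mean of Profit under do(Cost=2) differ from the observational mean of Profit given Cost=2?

Every unit gets Cost=2 under the intervention. Profit values become 6, 11, 6, 7, 8; E[Profit|do(Cost=2)] = 7.6.
Conditioning on Cost=2 selects the 4 unit(s) with Price ∈ {7, 2, 3, 4}. Their Profit values: 11, 6, 7, 8. Mean = 8.
Difference = 7.6 − 8 = -0.4.

-0.4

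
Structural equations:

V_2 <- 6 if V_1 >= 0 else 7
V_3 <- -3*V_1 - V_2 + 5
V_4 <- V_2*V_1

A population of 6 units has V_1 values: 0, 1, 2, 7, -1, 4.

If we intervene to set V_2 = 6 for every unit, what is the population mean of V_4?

13

Under do(V_2=6), V_2's equation is replaced by V_2=6 for every unit. Per-unit V_4: 0, 6, 12, 42, -6, 24. Mean = 13.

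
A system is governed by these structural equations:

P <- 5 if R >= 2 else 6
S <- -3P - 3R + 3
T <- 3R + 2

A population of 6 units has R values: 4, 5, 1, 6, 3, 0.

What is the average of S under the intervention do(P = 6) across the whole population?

do(P=6) breaks P's dependence on R. With P=6 fixed, S across the units is -27, -30, -18, -33, -24, -15, mean -24.5.

-24.5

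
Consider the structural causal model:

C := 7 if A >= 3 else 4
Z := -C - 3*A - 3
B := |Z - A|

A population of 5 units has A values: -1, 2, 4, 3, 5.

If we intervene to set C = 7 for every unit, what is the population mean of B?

The intervention sets C=7 in all 5 units regardless of A. Recomputing B per unit gives 6, 18, 26, 22, 30; average 20.4.

20.4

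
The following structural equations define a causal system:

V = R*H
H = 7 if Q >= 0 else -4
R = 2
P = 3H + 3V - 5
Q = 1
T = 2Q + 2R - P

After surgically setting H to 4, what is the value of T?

The intervention breaks the incoming arrows to H: H = 7 if Q >= 0 else -4 no longer applies, and H = 4.
V = R*H  [with R=2, H=4]  = 8
P = 3H + 3V - 5  [with H=4, V=8]  = 31
T = 2Q + 2R - P  [with Q=1, R=2, P=31]  = -25

-25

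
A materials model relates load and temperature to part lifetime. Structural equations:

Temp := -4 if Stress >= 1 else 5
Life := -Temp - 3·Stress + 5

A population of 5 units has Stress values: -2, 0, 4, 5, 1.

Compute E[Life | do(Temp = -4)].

The intervention sets Temp=-4 in all 5 units regardless of Stress. Recomputing Life per unit gives 15, 9, -3, -6, 6; average 4.2.

4.2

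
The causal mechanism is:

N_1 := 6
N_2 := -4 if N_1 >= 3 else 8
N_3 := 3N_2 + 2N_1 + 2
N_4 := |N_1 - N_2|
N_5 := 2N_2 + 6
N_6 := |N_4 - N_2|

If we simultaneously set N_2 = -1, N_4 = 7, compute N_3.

The joint intervention fixes N_2 = -1, N_4 = 7, removing each variable's own equation.
N_3 = 3N_2 + 2N_1 + 2  [with N_2=-1, N_1=6]  = 11

11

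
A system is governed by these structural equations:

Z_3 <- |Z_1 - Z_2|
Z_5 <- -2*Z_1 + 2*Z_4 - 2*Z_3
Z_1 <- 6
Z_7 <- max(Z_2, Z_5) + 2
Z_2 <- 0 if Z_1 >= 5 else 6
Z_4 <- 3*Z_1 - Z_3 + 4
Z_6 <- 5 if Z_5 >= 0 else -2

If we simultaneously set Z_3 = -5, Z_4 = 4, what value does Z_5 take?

Setting Z_3 = -5, Z_4 = 4 by intervention discards those variables' equations.
Z_5 = -2*Z_1 + 2*Z_4 - 2*Z_3  [with Z_1=6, Z_4=4, Z_3=-5]  = 6

6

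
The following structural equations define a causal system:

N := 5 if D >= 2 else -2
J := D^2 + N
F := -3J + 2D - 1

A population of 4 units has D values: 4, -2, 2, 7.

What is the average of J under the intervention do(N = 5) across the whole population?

23.25

do(N=5) breaks N's dependence on D. With N=5 fixed, J across the units is 21, 9, 9, 54, mean 23.25.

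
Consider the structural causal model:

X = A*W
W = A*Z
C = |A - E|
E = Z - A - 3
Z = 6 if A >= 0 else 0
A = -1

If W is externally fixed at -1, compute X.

1

Under do(W=-1), the mechanism W = A*Z is discarded; W is fixed at -1.
X = A*W  [with A=-1, W=-1]  = 1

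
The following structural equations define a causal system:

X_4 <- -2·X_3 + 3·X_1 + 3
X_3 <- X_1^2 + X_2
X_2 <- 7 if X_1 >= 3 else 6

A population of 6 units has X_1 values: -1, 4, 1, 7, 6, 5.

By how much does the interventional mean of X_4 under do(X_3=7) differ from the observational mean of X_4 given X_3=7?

11

The intervention sets X_3=7 in all 6 units regardless of X_1. Recomputing X_4 per unit gives -14, 1, -8, 10, 7, 4; average 0.
Conditioning on X_3=7 selects the 2 unit(s) with X_1 ∈ {-1, 1}. Their X_4 values: -14, -8. Mean = -11.
Difference = 0 − (-11) = 11.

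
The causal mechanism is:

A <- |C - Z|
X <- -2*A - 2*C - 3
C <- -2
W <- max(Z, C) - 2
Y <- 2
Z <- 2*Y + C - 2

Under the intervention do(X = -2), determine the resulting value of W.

-2

The intervention breaks the incoming arrows to X: X <- -2*A - 2*C - 3 no longer applies, and X = -2.
Since W is not a descendant of the intervened variable, it is unaffected.
Z = 2*Y + C - 2  [with Y=2, C=-2]  = 0
W = max(Z, C) - 2  [with Z=0, C=-2]  = -2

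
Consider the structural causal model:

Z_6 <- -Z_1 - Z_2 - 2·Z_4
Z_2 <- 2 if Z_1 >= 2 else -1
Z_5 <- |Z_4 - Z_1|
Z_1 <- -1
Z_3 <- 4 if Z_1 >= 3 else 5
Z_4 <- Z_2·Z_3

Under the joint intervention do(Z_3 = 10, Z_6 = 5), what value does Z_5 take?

The joint intervention fixes Z_3 = 10, Z_6 = 5, removing each variable's own equation.
Z_2 = 2 if Z_1 >= 2 else -1  [with Z_1=-1]  = -1
Z_4 = Z_2·Z_3  [with Z_2=-1, Z_3=10]  = -10
Z_5 = |Z_4 - Z_1|  [with Z_4=-10, Z_1=-1]  = 9

9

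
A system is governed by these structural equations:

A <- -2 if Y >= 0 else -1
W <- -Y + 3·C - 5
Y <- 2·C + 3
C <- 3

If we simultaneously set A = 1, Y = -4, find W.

Setting A = 1, Y = -4 by intervention discards those variables' equations.
W = -Y + 3·C - 5  [with Y=-4, C=3]  = 8

8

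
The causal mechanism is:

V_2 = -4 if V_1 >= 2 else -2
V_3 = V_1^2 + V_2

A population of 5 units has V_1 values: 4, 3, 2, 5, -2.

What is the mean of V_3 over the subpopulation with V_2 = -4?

9.5

Observing V_2=-4 restricts to units where V_2's equation naturally yields -4: V_1 ∈ {4, 3, 2, 5}. In that subpopulation V_3 = 12, 5, 0, 21, mean 9.5.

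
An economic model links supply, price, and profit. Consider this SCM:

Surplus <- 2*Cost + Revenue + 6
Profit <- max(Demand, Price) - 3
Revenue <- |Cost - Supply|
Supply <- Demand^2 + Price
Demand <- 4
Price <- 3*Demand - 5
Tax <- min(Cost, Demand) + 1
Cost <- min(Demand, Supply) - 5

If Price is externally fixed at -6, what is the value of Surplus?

15

do(Price=-6) replaces the equation Price <- 3*Demand - 5 with the constant Price = -6.
Supply = Demand^2 + Price  [with Demand=4, Price=-6]  = 10
Cost = min(Demand, Supply) - 5  [with Demand=4, Supply=10]  = -1
Revenue = |Cost - Supply|  [with Cost=-1, Supply=10]  = 11
Surplus = 2*Cost + Revenue + 6  [with Cost=-1, Revenue=11]  = 15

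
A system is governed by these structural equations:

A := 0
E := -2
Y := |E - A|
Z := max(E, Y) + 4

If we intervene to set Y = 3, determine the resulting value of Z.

7

The intervention breaks the incoming arrows to Y: Y := |E - A| no longer applies, and Y = 3.
Z = max(E, Y) + 4  [with E=-2, Y=3]  = 7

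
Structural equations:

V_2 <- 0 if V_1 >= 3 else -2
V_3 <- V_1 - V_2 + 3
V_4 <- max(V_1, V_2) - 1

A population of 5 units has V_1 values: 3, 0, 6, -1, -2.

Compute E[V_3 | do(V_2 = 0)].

4.2

do(V_2=0) breaks V_2's dependence on V_1. With V_2=0 fixed, V_3 across the units is 6, 3, 9, 2, 1, mean 4.2.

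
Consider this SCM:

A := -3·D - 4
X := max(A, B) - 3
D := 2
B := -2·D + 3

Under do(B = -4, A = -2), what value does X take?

Setting B = -4, A = -2 by intervention discards those variables' equations.
X = max(A, B) - 3  [with A=-2, B=-4]  = -5

-5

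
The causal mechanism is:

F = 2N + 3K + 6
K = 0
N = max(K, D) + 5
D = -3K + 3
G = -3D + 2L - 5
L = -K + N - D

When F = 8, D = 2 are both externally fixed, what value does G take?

The joint intervention fixes F = 8, D = 2, removing each variable's own equation.
N = max(K, D) + 5  [with K=0, D=2]  = 7
L = -K + N - D  [with K=0, N=7, D=2]  = 5
G = -3D + 2L - 5  [with D=2, L=5]  = -1

-1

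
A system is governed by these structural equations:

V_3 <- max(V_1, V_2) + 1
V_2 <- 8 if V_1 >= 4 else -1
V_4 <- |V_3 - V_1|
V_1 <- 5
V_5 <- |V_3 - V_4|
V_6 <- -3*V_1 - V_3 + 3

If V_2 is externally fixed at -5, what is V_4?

Under do(V_2=-5), the mechanism V_2 <- 8 if V_1 >= 4 else -1 is discarded; V_2 is fixed at -5.
V_3 = max(V_1, V_2) + 1  [with V_1=5, V_2=-5]  = 6
V_4 = |V_3 - V_1|  [with V_3=6, V_1=5]  = 1

1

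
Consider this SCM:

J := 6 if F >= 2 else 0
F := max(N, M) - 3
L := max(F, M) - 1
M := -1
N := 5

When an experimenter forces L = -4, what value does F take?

2

do(L=-4) replaces the equation L := max(F, M) - 1 with the constant L = -4.
F is not downstream of the intervention, so its value is determined by the original equations.
F = max(N, M) - 3  [with N=5, M=-1]  = 2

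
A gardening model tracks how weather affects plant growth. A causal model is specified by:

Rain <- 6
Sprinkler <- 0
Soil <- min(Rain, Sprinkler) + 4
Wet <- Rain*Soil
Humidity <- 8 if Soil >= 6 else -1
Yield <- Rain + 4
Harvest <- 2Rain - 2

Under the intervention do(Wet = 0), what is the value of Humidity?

-1

Intervening sets Wet = 0 and removes its equation (Wet <- Rain*Soil).
No directed path runs from Wet to Humidity, so Humidity keeps its natural value.
Soil = min(Rain, Sprinkler) + 4  [with Rain=6, Sprinkler=0]  = 4
Humidity = 8 if Soil >= 6 else -1  [with Soil=4]  = -1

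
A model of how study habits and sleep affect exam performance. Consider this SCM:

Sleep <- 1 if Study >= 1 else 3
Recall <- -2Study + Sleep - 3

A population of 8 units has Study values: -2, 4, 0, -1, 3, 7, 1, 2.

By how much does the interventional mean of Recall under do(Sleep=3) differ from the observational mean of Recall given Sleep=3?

-5.5

Under do(Sleep=3), Sleep's equation is replaced by Sleep=3 for every unit. Per-unit Recall: 4, -8, 0, 2, -6, -14, -2, -4. Mean = -3.5.
Conditioning on Sleep=3 selects the 3 unit(s) with Study ∈ {-2, 0, -1}. Their Recall values: 4, 0, 2. Mean = 2.
Difference = -3.5 − 2 = -5.5.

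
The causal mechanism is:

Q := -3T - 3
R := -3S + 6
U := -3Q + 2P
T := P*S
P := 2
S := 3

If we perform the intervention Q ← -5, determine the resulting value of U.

Intervening sets Q = -5 and removes its equation (Q := -3T - 3).
U = -3Q + 2P  [with Q=-5, P=2]  = 19

19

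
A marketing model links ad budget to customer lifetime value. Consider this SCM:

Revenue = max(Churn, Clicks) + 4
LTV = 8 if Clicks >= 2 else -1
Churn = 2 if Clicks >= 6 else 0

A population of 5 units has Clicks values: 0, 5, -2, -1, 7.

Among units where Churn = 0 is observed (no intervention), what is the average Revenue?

Observing Churn=0 restricts to units where Churn's equation naturally yields 0: Clicks ∈ {0, 5, -2, -1}. In that subpopulation Revenue = 4, 9, 4, 4, mean 5.25.

5.25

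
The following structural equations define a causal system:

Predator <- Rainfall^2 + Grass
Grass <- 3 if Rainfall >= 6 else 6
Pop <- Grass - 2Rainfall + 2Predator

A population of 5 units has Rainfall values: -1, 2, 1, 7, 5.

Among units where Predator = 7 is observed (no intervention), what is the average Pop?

20

Conditioning on Predator=7 selects the 2 unit(s) with Rainfall ∈ {-1, 1}. Their Pop values: 22, 18. Mean = 20.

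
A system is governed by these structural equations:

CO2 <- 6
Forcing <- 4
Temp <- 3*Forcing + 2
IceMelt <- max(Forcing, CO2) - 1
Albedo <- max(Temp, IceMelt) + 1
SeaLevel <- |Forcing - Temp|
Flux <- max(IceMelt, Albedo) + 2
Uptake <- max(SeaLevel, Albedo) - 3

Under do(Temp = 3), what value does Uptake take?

The intervention breaks the incoming arrows to Temp: Temp <- 3*Forcing + 2 no longer applies, and Temp = 3.
IceMelt = max(Forcing, CO2) - 1  [with Forcing=4, CO2=6]  = 5
Albedo = max(Temp, IceMelt) + 1  [with Temp=3, IceMelt=5]  = 6
SeaLevel = |Forcing - Temp|  [with Forcing=4, Temp=3]  = 1
Uptake = max(SeaLevel, Albedo) - 3  [with SeaLevel=1, Albedo=6]  = 3

3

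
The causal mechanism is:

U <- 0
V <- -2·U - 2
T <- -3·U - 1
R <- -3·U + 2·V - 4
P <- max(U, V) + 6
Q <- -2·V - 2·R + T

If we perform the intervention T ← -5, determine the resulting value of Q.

The intervention breaks the incoming arrows to T: T <- -3·U - 1 no longer applies, and T = -5.
V = -2·U - 2  [with U=0]  = -2
R = -3·U + 2·V - 4  [with U=0, V=-2]  = -8
Q = -2·V - 2·R + T  [with V=-2, R=-8, T=-5]  = 15

15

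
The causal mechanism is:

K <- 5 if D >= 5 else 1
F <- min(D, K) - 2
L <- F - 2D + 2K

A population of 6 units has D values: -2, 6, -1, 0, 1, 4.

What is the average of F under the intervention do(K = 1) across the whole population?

Under do(K=1), K's equation is replaced by K=1 for every unit. Per-unit F: -4, -1, -3, -2, -1, -1. Mean = -2.

-2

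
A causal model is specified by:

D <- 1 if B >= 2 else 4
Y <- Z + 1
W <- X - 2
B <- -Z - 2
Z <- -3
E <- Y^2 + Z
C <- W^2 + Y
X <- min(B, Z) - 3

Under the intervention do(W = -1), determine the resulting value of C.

-1

do(W=-1) replaces the equation W <- X - 2 with the constant W = -1.
Y = Z + 1  [with Z=-3]  = -2
C = W^2 + Y  [with W=-1, Y=-2]  = -1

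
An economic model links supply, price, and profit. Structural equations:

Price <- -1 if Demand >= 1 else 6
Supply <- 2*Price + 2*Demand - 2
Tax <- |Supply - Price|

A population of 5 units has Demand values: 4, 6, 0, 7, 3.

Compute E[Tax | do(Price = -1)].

6.2

Under do(Price=-1), Price's equation is replaced by Price=-1 for every unit. Per-unit Tax: 5, 9, 3, 11, 3. Mean = 6.2.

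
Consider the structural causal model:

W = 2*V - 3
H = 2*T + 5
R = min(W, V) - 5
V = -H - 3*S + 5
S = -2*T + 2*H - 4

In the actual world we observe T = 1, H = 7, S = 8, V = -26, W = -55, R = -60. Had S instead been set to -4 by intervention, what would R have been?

The intervention breaks the incoming arrows to S: S = -2*T + 2*H - 4 no longer applies, and S = -4.
H = 2*T + 5  [with T=1]  = 7
V = -H - 3*S + 5  [with H=7, S=-4]  = 10
W = 2*V - 3  [with V=10]  = 17
R = min(W, V) - 5  [with W=17, V=10]  = 5

5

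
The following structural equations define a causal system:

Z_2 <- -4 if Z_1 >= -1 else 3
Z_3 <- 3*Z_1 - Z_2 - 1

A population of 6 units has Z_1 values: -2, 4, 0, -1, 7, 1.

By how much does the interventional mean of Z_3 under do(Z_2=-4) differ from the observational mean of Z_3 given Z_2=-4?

-2.1

do(Z_2=-4) breaks Z_2's dependence on Z_1. With Z_2=-4 fixed, Z_3 across the units is -3, 15, 3, 0, 24, 6, mean 7.5.
Conditioning on Z_2=-4 selects the 5 unit(s) with Z_1 ∈ {4, 0, -1, 7, 1}. Their Z_3 values: 15, 3, 0, 24, 6. Mean = 9.6.
Difference = 7.5 − 9.6 = -2.1.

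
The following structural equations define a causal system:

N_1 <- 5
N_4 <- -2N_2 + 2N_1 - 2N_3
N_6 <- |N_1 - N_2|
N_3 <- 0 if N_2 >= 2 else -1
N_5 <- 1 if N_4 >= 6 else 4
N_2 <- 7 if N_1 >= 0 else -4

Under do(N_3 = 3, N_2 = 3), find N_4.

-2

The joint intervention fixes N_3 = 3, N_2 = 3, removing each variable's own equation.
N_4 = -2N_2 + 2N_1 - 2N_3  [with N_2=3, N_1=5, N_3=3]  = -2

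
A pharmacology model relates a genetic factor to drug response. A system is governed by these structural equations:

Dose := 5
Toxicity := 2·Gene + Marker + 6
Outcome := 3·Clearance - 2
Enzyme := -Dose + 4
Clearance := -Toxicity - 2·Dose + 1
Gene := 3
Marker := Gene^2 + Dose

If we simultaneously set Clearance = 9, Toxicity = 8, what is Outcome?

25

Setting Clearance = 9, Toxicity = 8 by intervention discards those variables' equations.
Outcome = 3·Clearance - 2  [with Clearance=9]  = 25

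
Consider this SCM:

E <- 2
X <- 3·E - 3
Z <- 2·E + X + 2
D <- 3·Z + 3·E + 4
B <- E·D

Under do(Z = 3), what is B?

do(Z=3) replaces the equation Z <- 2·E + X + 2 with the constant Z = 3.
D = 3·Z + 3·E + 4  [with Z=3, E=2]  = 19
B = E·D  [with E=2, D=19]  = 38

38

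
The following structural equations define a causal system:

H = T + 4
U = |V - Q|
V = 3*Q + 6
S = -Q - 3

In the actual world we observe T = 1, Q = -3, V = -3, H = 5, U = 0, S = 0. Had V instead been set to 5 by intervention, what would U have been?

do(V=5) replaces the equation V = 3*Q + 6 with the constant V = 5.
U = |V - Q|  [with V=5, Q=-3]  = 8

8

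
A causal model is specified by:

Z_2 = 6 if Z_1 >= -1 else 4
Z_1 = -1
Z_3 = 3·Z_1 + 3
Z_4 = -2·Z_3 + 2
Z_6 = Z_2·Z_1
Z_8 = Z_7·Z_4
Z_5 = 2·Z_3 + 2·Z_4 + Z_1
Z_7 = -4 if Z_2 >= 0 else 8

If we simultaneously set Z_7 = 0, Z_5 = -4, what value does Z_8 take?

Under do(Z_7 = 0, Z_5 = -4), each intervened variable's structural equation is replaced by its fixed value.
Z_3 = 3·Z_1 + 3  [with Z_1=-1]  = 0
Z_4 = -2·Z_3 + 2  [with Z_3=0]  = 2
Z_8 = Z_7·Z_4  [with Z_7=0, Z_4=2]  = 0

0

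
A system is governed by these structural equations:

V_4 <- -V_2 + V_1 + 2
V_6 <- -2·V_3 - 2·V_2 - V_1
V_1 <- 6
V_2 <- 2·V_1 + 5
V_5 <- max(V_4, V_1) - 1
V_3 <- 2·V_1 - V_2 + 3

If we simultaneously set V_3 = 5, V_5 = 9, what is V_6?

Setting V_3 = 5, V_5 = 9 by intervention discards those variables' equations.
V_2 = 2·V_1 + 5  [with V_1=6]  = 17
V_6 = -2·V_3 - 2·V_2 - V_1  [with V_3=5, V_2=17, V_1=6]  = -50

-50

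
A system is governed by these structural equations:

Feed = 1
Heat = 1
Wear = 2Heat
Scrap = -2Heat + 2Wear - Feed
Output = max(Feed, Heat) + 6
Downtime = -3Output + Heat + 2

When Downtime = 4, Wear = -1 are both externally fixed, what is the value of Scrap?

Under do(Downtime = 4, Wear = -1), each intervened variable's structural equation is replaced by its fixed value.
Scrap = -2Heat + 2Wear - Feed  [with Heat=1, Wear=-1, Feed=1]  = -5

-5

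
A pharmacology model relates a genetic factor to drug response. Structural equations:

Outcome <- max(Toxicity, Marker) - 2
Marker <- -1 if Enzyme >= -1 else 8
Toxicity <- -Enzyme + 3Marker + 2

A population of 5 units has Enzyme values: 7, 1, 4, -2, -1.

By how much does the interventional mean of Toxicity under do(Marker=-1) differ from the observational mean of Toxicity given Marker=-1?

The intervention sets Marker=-1 in all 5 units regardless of Enzyme. Recomputing Toxicity per unit gives -8, -2, -5, 1, 0; average -2.8.
Observing Marker=-1 restricts to units where Marker's equation naturally yields -1: Enzyme ∈ {7, 1, 4, -1}. In that subpopulation Toxicity = -8, -2, -5, 0, mean -3.75.
Difference = -2.8 − (-3.75) = 0.95.

0.95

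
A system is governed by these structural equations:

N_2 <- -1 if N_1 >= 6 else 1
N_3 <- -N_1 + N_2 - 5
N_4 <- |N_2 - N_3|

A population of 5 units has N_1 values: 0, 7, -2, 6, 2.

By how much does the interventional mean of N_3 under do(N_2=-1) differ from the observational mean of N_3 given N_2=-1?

3.9

The intervention sets N_2=-1 in all 5 units regardless of N_1. Recomputing N_3 per unit gives -6, -13, -4, -12, -8; average -8.6.
Observing N_2=-1 restricts to units where N_2's equation naturally yields -1: N_1 ∈ {7, 6}. In that subpopulation N_3 = -13, -12, mean -12.5.
Difference = -8.6 − (-12.5) = 3.9.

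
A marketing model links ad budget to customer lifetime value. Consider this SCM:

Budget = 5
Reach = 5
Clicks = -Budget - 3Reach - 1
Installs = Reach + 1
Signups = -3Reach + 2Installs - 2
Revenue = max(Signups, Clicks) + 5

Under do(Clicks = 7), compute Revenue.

12

The intervention breaks the incoming arrows to Clicks: Clicks = -Budget - 3Reach - 1 no longer applies, and Clicks = 7.
Installs = Reach + 1  [with Reach=5]  = 6
Signups = -3Reach + 2Installs - 2  [with Reach=5, Installs=6]  = -5
Revenue = max(Signups, Clicks) + 5  [with Signups=-5, Clicks=7]  = 12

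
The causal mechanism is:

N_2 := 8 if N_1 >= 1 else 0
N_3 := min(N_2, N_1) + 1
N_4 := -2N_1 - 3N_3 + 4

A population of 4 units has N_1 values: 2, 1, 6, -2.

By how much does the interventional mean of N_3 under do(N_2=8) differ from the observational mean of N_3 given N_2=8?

Under do(N_2=8), N_2's equation is replaced by N_2=8 for every unit. Per-unit N_3: 3, 2, 7, -1. Mean = 2.75.
Observing N_2=8 restricts to units where N_2's equation naturally yields 8: N_1 ∈ {2, 1, 6}. In that subpopulation N_3 = 3, 2, 7, mean 4.
Difference = 2.75 − 4 = -1.25.

-1.25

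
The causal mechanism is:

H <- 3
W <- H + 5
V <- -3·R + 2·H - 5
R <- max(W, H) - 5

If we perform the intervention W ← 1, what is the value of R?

The intervention breaks the incoming arrows to W: W <- H + 5 no longer applies, and W = 1.
R = max(W, H) - 5  [with W=1, H=3]  = -2

-2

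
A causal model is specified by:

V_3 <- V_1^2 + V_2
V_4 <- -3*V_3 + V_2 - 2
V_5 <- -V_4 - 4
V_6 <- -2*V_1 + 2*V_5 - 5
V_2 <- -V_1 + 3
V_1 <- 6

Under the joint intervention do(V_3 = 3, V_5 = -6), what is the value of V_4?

-14

The joint intervention fixes V_3 = 3, V_5 = -6, removing each variable's own equation.
V_2 = -V_1 + 3  [with V_1=6]  = -3
V_4 = -3*V_3 + V_2 - 2  [with V_3=3, V_2=-3]  = -14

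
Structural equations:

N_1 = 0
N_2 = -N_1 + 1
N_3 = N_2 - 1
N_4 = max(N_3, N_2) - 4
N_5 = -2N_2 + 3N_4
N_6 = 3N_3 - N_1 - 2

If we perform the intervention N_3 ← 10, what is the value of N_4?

The intervention breaks the incoming arrows to N_3: N_3 = N_2 - 1 no longer applies, and N_3 = 10.
N_2 = -N_1 + 1  [with N_1=0]  = 1
N_4 = max(N_3, N_2) - 4  [with N_3=10, N_2=1]  = 6

6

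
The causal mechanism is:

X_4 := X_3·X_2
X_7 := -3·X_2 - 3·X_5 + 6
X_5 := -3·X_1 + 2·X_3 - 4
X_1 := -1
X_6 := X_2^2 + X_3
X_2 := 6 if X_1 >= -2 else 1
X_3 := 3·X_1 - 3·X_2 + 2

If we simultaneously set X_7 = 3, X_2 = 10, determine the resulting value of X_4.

-310

Under do(X_7 = 3, X_2 = 10), each intervened variable's structural equation is replaced by its fixed value.
X_3 = 3·X_1 - 3·X_2 + 2  [with X_1=-1, X_2=10]  = -31
X_4 = X_3·X_2  [with X_3=-31, X_2=10]  = -310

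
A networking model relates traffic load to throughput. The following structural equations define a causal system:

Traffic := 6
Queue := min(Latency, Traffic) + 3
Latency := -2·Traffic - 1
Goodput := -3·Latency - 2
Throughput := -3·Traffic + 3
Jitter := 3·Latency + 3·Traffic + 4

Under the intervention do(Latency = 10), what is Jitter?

52

Under do(Latency=10), the mechanism Latency := -2·Traffic - 1 is discarded; Latency is fixed at 10.
Jitter = 3·Latency + 3·Traffic + 4  [with Latency=10, Traffic=6]  = 52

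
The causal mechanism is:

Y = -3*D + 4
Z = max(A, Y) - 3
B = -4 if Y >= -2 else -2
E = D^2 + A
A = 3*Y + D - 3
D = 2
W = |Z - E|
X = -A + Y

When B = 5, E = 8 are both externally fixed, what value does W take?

Under do(B = 5, E = 8), each intervened variable's structural equation is replaced by its fixed value.
Y = -3*D + 4  [with D=2]  = -2
A = 3*Y + D - 3  [with Y=-2, D=2]  = -7
Z = max(A, Y) - 3  [with A=-7, Y=-2]  = -5
W = |Z - E|  [with Z=-5, E=8]  = 13

13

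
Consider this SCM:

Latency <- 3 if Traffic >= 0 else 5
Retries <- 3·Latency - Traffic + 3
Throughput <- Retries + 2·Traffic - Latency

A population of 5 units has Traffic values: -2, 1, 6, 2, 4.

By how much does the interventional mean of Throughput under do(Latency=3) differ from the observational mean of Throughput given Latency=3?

-1.05

Under do(Latency=3), Latency's equation is replaced by Latency=3 for every unit. Per-unit Throughput: 7, 10, 15, 11, 13. Mean = 11.2.
Conditioning on Latency=3 selects the 4 unit(s) with Traffic ∈ {1, 6, 2, 4}. Their Throughput values: 10, 15, 11, 13. Mean = 12.25.
Difference = 11.2 − 12.25 = -1.05.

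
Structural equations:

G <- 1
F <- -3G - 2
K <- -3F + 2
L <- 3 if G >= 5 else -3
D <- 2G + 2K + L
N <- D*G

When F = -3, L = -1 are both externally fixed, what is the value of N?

23

The joint intervention fixes F = -3, L = -1, removing each variable's own equation.
K = -3F + 2  [with F=-3]  = 11
D = 2G + 2K + L  [with G=1, K=11, L=-1]  = 23
N = D*G  [with D=23, G=1]  = 23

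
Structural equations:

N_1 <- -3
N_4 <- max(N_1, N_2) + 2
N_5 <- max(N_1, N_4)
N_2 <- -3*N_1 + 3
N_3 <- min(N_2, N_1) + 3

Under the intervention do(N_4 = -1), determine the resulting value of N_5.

Intervening sets N_4 = -1 and removes its equation (N_4 <- max(N_1, N_2) + 2).
N_5 = max(N_1, N_4)  [with N_1=-3, N_4=-1]  = -1

-1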